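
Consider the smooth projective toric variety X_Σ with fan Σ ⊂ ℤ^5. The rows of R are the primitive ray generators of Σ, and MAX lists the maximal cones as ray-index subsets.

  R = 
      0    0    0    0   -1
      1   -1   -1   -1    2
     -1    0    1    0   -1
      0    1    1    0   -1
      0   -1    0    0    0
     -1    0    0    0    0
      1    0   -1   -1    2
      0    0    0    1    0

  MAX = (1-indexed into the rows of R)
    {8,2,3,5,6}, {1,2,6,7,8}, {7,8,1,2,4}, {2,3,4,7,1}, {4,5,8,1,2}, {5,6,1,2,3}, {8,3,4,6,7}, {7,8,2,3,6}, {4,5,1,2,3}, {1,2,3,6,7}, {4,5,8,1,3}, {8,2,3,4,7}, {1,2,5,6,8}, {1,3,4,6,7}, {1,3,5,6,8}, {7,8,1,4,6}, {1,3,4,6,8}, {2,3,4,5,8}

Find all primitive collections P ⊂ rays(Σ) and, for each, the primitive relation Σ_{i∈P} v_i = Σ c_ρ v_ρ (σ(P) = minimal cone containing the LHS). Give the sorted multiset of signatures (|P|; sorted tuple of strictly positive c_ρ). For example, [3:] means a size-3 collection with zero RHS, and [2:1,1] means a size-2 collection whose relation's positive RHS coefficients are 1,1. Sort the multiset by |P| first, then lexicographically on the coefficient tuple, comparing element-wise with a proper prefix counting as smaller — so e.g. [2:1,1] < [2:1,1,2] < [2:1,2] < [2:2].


Σ has 5 primitive collections:

  • {5,7}:  v_{5} + v_{7} = v_{2} — sig = [2:1]
  • {4,5,6}:  v_{4} + v_{5} + v_{6} = v_{3} — sig = [3:1]
  • {2,4,6}:  v_{2} + v_{4} + v_{6} = v_{3} + v_{7} — sig = [3:1,1]
  • {1,3,7,8}:  v_{1} + v_{3} + v_{7} + v_{8} = 0 — sig = [4:]
  • {1,2,3,8}:  v_{1} + v_{2} + v_{3} + v_{8} = v_{5} — sig = [4:1]

so the primitive-relation signature multiset is
    |P|=2: 1 collection, coeffs (1)
    |P|=3: 2 collections, coeffs (1), (1,1)
    |P|=4: 2 collections, coeffs (), (1)


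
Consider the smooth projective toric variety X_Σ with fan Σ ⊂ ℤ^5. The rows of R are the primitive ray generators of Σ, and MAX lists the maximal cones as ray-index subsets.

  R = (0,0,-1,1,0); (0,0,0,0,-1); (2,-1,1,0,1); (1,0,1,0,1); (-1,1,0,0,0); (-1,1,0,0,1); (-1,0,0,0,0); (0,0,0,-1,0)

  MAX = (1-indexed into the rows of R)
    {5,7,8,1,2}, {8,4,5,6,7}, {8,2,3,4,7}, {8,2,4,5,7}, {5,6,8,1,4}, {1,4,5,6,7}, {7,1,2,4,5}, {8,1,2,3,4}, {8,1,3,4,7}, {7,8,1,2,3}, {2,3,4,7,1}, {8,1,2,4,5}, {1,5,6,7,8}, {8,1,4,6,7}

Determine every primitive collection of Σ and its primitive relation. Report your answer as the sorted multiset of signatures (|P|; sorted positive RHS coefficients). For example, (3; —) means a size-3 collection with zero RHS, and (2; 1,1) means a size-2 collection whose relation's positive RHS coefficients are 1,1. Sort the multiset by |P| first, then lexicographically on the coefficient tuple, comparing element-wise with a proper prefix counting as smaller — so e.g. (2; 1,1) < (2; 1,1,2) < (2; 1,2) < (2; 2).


5 minimal non-faces of Δ(Σ) (on 8 rays):

  P={2,6}:  v_{2} + v_{6} = v_{5}  →  sig = (2; 1)
  P={3,5}:  v_{3} + v_{5} = v_{4}  →  sig = (2; 1)
  P={3,6}:  v_{3} + v_{6} = v_{1} + 2·v_{4} + v_{7} + v_{8}  →  sig = (2; 1,1,1,2)
  P={1,2,4,7,8}:  v_{1} + v_{2} + v_{4} + v_{7} + v_{8} = 0  →  sig = (5; —)
  P={1,4,5,7,8}:  v_{1} + v_{4} + v_{5} + v_{7} + v_{8} = v_{6}  →  sig = (5; 1)

so the primitive-relation signature multiset is
[(2; 1), (2; 1), (2; 1,1,1,2), (5; —), (5; 1)]


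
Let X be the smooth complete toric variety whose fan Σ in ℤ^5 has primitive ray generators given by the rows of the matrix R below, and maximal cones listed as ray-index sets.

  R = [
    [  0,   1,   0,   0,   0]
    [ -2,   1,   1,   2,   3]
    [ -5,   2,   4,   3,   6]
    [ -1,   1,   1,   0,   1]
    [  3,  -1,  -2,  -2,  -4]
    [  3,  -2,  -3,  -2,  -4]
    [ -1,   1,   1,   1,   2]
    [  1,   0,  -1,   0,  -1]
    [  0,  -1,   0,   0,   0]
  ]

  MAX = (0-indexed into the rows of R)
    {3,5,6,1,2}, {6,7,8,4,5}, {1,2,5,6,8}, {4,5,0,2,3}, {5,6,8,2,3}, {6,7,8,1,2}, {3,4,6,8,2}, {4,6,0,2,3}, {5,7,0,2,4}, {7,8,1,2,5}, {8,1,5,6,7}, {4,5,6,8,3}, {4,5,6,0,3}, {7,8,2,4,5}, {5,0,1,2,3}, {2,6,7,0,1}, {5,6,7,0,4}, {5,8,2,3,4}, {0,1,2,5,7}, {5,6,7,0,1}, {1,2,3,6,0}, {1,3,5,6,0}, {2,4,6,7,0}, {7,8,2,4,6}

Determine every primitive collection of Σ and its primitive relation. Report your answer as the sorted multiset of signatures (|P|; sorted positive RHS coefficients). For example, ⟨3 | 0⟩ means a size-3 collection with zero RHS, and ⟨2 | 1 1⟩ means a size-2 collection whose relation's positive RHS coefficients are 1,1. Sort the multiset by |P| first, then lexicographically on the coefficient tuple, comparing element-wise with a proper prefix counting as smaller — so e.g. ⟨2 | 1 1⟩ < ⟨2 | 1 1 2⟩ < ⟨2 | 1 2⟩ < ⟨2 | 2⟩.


Δ(Σ) — 9 vertices, 7 min non-faces:

  {0,8}:  v_{0} + v_{8} = 0 — sig = ⟨2 | 0⟩
  {1,4}:  v_{1} + v_{4} = v_{7} — sig = ⟨2 | 1⟩
  {3,7}:  v_{3} + v_{7} = v_{0} — sig = ⟨2 | 1⟩
  {1,3,8}:  v_{1} + v_{3} + v_{8} = v_{2} + v_{5} + v_{6} — sig = ⟨3 | 1 1 1⟩
  {2,4,5,6}:  v_{2} + v_{4} + v_{5} + v_{6} = 0 — sig = ⟨4 | 0⟩
  {2,5,6,7}:  v_{2} + v_{5} + v_{6} + v_{7} = v_{1} — sig = ⟨4 | 1⟩
  {0,2,5,6}:  v_{0} + v_{2} + v_{5} + v_{6} = v_{1} + v_{3} — sig = ⟨4 | 1 1⟩

Sorted signature multiset PRS(X):
{ ⟨2 | 0⟩,  ⟨2 | 1⟩ ×2,  ⟨3 | 1 1 1⟩,  ⟨4 | 0⟩,  ⟨4 | 1⟩,  ⟨4 | 1 1⟩ }


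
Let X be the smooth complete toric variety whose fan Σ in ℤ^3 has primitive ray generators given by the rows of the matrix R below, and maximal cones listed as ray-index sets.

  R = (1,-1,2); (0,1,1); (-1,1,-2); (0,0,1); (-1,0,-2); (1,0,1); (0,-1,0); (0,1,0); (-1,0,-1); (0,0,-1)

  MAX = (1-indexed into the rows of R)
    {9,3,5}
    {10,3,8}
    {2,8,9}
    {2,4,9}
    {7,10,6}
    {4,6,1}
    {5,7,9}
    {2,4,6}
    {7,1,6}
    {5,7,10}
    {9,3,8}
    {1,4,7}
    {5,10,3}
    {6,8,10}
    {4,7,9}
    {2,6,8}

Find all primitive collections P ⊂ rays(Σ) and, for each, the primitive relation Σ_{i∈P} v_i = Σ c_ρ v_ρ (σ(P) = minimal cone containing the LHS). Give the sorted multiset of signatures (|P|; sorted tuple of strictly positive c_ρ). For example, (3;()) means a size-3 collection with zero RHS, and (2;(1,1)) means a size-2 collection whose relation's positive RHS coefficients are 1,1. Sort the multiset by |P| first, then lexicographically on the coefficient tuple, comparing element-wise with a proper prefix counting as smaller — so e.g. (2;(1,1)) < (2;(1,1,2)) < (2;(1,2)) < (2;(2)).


Δ(Σ) — 10 vertices, 22 min non-faces:

  P = {1,3}:  v_{1} + v_{3} = 0  so sig = (2;())
  P = {4,10}:  v_{4} + v_{10} = 0  so sig = (2;())
  P = {6,9}:  v_{6} + v_{9} = 0  so sig = (2;())
  P = {7,8}:  v_{7} + v_{8} = 0  so sig = (2;())
  P = {1,5}:  v_{1} + v_{5} = v_{7}  so sig = (2;(1))
  P = {2,7}:  v_{2} + v_{7} = v_{4}  so sig = (2;(1))
  P = {2,10}:  v_{2} + v_{10} = v_{8}  so sig = (2;(1))
  P = {3,7}:  v_{3} + v_{7} = v_{5}  so sig = (2;(1))
  P = {4,5}:  v_{4} + v_{5} = v_{9}  so sig = (2;(1))
  P = {4,8}:  v_{4} + v_{8} = v_{2}  so sig = (2;(1))
  P = {5,6}:  v_{5} + v_{6} = v_{10}  so sig = (2;(1))
  P = {5,8}:  v_{5} + v_{8} = v_{3}  so sig = (2;(1))
  P = {9,10}:  v_{9} + v_{10} = v_{5}  so sig = (2;(1))
  P = {1,8}:  v_{1} + v_{8} = v_{4} + v_{6}  so sig = (2;(1,1))
  P = {1,9}:  v_{1} + v_{9} = v_{4} + v_{7}  so sig = (2;(1,1))
  P = {1,10}:  v_{1} + v_{10} = v_{6} + v_{7}  so sig = (2;(1,1))
  P = {2,5}:  v_{2} + v_{5} = v_{8} + v_{9}  so sig = (2;(1,1))
  P = {3,4}:  v_{3} + v_{4} = v_{8} + v_{9}  so sig = (2;(1,1))
  P = {3,6}:  v_{3} + v_{6} = v_{8} + v_{10}  so sig = (2;(1,1))
  P = {1,2}:  v_{1} + v_{2} = 2·v_{4} + v_{6}  so sig = (2;(1,2))
  P = {2,3}:  v_{2} + v_{3} = 2·v_{8} + v_{9}  so sig = (2;(1,2))
  P = {4,6,7}:  v_{4} + v_{6} + v_{7} = v_{1}  so sig = (3;(1))

Hence PRS(X_Σ) =
    |P|=2: 21 collections, coeffs (), (), (), (), (1), (1), (1), (1), (1), (1), (1), (1), (1), (1,1), (1,1), (1,1), (1,1), (1,1), (1,1), (1,2), (1,2)
    |P|=3: 1 collection, coeffs (1)


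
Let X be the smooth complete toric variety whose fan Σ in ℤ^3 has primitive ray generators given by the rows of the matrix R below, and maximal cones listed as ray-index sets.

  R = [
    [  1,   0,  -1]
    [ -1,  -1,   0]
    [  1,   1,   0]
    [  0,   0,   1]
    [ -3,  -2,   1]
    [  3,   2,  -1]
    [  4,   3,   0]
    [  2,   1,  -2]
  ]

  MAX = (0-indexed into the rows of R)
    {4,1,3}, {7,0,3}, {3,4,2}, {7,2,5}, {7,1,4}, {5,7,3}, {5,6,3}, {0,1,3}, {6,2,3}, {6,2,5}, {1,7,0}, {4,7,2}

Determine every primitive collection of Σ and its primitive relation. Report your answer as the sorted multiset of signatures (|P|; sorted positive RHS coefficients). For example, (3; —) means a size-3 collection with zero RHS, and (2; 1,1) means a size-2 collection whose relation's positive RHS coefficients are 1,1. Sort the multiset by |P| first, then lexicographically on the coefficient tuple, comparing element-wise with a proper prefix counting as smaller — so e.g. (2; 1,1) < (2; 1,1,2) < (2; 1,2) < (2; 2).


|primitive collections| = 14. Relations:

  {1,2}:  v_{1} + v_{2} = 0  ⟹  sig = (2; —)
  {4,5}:  v_{4} + v_{5} = 0  ⟹  sig = (2; —)
  {0,2}:  v_{0} + v_{2} = v_{3} + v_{7}  ⟹  sig = (2; 1,1)
  {1,5}:  v_{1} + v_{5} = v_{3} + v_{7}  ⟹  sig = (2; 1,1)
  {1,6}:  v_{1} + v_{6} = v_{3} + v_{5}  ⟹  sig = (2; 1,1)
  {4,6}:  v_{4} + v_{6} = v_{2} + v_{3}  ⟹  sig = (2; 1,1)
  {0,6}:  v_{0} + v_{6} = 2·v_{3} + v_{5} + v_{7}  ⟹  sig = (2; 1,1,2)
  {0,4}:  v_{0} + v_{4} = 2·v_{1}  ⟹  sig = (2; 2)
  {6,7}:  v_{6} + v_{7} = 2·v_{5}  ⟹  sig = (2; 2)
  {0,5}:  v_{0} + v_{5} = 2·v_{3} + 2·v_{7}  ⟹  sig = (2; 2,2)
  {1,3,7}:  v_{1} + v_{3} + v_{7} = v_{0}  ⟹  sig = (3; 1)
  {2,3,5}:  v_{2} + v_{3} + v_{5} = v_{6}  ⟹  sig = (3; 1)
  {2,3,7}:  v_{2} + v_{3} + v_{7} = v_{5}  ⟹  sig = (3; 1)
  {3,4,7}:  v_{3} + v_{4} + v_{7} = v_{1}  ⟹  sig = (3; 1)

Sorted signature multiset PRS(X):
    (2; —)
    (2; —)
    (2; 1,1)
    (2; 1,1)
    (2; 1,1)
    (2; 1,1)
    (2; 1,1,2)
    (2; 2)
    (2; 2)
    (2; 2,2)
    (3; 1)
    (3; 1)
    (3; 1)
    (3; 1)


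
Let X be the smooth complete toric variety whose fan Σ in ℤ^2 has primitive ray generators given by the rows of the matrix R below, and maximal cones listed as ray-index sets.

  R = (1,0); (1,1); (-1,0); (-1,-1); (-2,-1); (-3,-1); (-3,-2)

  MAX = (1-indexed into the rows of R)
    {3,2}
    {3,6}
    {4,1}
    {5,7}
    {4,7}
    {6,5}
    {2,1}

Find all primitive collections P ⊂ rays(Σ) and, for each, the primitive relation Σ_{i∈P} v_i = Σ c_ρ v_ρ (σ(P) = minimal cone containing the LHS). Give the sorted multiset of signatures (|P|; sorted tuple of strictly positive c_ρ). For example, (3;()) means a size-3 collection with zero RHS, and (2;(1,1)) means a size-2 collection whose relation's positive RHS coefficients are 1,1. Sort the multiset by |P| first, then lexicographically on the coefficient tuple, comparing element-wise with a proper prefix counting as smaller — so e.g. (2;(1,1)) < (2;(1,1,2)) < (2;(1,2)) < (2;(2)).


Σ has 14 primitive collections:

  P = {1,3}:  v_{1} + v_{3} = 0  →  sig = (2;())
  P = {2,4}:  v_{2} + v_{4} = 0  →  sig = (2;())
  P = {1,5}:  v_{1} + v_{5} = v_{4}  →  sig = (2;(1))
  P = {1,6}:  v_{1} + v_{6} = v_{5}  →  sig = (2;(1))
  P = {2,5}:  v_{2} + v_{5} = v_{3}  →  sig = (2;(1))
  P = {2,7}:  v_{2} + v_{7} = v_{5}  →  sig = (2;(1))
  P = {3,4}:  v_{3} + v_{4} = v_{5}  →  sig = (2;(1))
  P = {3,5}:  v_{3} + v_{5} = v_{6}  →  sig = (2;(1))
  P = {4,5}:  v_{4} + v_{5} = v_{7}  →  sig = (2;(1))
  P = {1,7}:  v_{1} + v_{7} = 2·v_{4}  →  sig = (2;(2))
  P = {2,6}:  v_{2} + v_{6} = 2·v_{3}  →  sig = (2;(2))
  P = {3,7}:  v_{3} + v_{7} = 2·v_{5}  →  sig = (2;(2))
  P = {4,6}:  v_{4} + v_{6} = 2·v_{5}  →  sig = (2;(2))
  P = {6,7}:  v_{6} + v_{7} = 3·v_{5}  →  sig = (2;(3))

so the primitive-relation signature multiset is
{ (2;()) ×2,  (2;(1)) ×7,  (2;(2)) ×4,  (2;(3)) }


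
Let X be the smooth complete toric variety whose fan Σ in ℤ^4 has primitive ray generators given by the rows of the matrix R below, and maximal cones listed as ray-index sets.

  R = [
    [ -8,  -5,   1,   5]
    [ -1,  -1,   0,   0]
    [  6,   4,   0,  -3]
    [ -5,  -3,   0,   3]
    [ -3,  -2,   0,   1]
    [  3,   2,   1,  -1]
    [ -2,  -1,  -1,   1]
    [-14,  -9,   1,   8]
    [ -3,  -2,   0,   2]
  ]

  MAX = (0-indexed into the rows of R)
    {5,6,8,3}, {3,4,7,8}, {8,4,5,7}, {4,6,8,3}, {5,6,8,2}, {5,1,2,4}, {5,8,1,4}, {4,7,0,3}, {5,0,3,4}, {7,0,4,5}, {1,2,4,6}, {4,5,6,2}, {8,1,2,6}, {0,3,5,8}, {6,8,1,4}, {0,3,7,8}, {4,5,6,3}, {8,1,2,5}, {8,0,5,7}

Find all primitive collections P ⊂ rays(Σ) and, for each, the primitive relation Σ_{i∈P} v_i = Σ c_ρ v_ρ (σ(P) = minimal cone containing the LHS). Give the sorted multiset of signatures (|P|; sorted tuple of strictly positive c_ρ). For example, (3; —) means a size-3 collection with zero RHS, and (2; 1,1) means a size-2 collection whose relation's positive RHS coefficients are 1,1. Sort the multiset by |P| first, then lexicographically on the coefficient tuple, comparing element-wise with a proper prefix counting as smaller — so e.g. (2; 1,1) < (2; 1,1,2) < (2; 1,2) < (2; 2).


Δ(Σ) — 9 vertices, 14 min non-faces:

  {2,7}:  v_{2} + v_{7} = v_{0} — sig = (2; 1)
  {0,2}:  v_{0} + v_{2} = v_{3} + v_{5} — sig = (2; 1,1)
  {1,3}:  v_{1} + v_{3} = v_{4} + v_{8} — sig = (2; 1,1)
  {2,3}:  v_{2} + v_{3} = v_{5} + v_{6} — sig = (2; 1,1)
  {6,7}:  v_{6} + v_{7} = 2·v_{3} + v_{4} + v_{8} — sig = (2; 1,1,2)
  {0,1}:  v_{0} + v_{1} = 2·v_{4} + v_{5} + 2·v_{8} — sig = (2; 1,2,2)
  {1,7}:  v_{1} + v_{7} = 3·v_{4} + v_{5} + 3·v_{8} — sig = (2; 1,3,3)
  {0,6}:  v_{0} + v_{6} = 2·v_{3} — sig = (2; 2)
  {1,5,6}:  v_{1} + v_{5} + v_{6} = 0 — sig = (3; —)
  {2,4,8}:  v_{2} + v_{4} + v_{8} = 0 — sig = (3; —)
  {0,4,8}:  v_{0} + v_{4} + v_{8} = v_{7} — sig = (3; 1)
  {3,5,7}:  v_{3} + v_{5} + v_{7} = 2·v_{0} — sig = (3; 2)
  {3,4,5,8}:  v_{3} + v_{4} + v_{5} + v_{8} = v_{0} — sig = (4; 1)
  {4,5,6,8}:  v_{4} + v_{5} + v_{6} + v_{8} = v_{3} — sig = (4; 1)

so the primitive-relation signature multiset is
{ (2; 1),  (2; 1,1) ×3,  (2; 1,1,2),  (2; 1,2,2),  (2; 1,3,3),  (2; 2),  (3; —) ×2,  (3; 1),  (3; 2),  (4; 1) ×2 }


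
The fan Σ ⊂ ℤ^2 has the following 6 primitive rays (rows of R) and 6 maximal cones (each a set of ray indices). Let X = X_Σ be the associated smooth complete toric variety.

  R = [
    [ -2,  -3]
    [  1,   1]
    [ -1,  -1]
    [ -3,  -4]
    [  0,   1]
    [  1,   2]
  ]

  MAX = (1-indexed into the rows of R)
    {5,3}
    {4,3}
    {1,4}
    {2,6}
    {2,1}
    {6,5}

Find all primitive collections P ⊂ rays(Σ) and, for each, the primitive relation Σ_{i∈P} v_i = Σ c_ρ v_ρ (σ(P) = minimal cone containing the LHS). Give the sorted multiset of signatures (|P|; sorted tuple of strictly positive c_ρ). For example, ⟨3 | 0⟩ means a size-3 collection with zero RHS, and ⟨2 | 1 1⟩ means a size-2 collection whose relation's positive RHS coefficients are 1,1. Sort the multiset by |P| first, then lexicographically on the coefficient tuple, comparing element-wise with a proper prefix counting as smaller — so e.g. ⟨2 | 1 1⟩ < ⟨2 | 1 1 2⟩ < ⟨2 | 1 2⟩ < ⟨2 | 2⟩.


The 9 primitive collections of Σ (r=6, n=2):

  P={2,3}:  v_{2} + v_{3} = 0 ; sig = ⟨2 | 0⟩
  P={1,3}:  v_{1} + v_{3} = v_{4} ; sig = ⟨2 | 1⟩
  P={1,6}:  v_{1} + v_{6} = v_{3} ; sig = ⟨2 | 1⟩
  P={2,4}:  v_{2} + v_{4} = v_{1} ; sig = ⟨2 | 1⟩
  P={2,5}:  v_{2} + v_{5} = v_{6} ; sig = ⟨2 | 1⟩
  P={3,6}:  v_{3} + v_{6} = v_{5} ; sig = ⟨2 | 1⟩
  P={1,5}:  v_{1} + v_{5} = 2·v_{3} ; sig = ⟨2 | 2⟩
  P={4,6}:  v_{4} + v_{6} = 2·v_{3} ; sig = ⟨2 | 2⟩
  P={4,5}:  v_{4} + v_{5} = 3·v_{3} ; sig = ⟨2 | 3⟩

so the primitive-relation signature multiset is
{ ⟨2 | 0⟩,  ⟨2 | 1⟩ ×5,  ⟨2 | 2⟩ ×2,  ⟨2 | 3⟩ }


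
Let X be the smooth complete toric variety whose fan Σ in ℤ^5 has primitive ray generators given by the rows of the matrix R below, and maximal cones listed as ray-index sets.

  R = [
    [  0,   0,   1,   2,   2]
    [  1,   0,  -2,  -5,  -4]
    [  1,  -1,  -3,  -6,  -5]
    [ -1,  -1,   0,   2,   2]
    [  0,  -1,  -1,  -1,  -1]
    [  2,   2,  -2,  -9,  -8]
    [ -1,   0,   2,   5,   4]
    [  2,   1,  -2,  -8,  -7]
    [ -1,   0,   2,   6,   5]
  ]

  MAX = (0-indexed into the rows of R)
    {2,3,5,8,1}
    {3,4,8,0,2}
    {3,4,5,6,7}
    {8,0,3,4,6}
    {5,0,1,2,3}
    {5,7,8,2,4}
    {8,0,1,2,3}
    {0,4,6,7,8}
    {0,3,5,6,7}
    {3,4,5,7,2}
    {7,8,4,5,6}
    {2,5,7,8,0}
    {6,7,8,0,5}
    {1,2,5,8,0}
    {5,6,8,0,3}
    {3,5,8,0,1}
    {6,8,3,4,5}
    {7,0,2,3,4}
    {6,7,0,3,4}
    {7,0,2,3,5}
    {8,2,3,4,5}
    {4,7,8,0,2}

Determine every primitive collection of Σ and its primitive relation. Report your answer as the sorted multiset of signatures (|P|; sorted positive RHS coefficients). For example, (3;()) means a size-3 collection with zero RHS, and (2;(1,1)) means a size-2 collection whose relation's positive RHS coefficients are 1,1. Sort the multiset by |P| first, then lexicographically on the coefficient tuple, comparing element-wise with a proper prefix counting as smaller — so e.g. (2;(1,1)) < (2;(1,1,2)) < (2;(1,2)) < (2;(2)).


Minimal non-faces — 7 found among 9 rays, 22 max cones:

  P={1,6}:  v_{1} + v_{6} = 0  so sig = (2;())
  P={1,4}:  v_{1} + v_{4} = v_{2}  so sig = (2;(1))
  P={2,6}:  v_{2} + v_{6} = v_{4}  so sig = (2;(1))
  P={1,7}:  v_{1} + v_{7} = v_{0} + v_{2} + v_{5}  so sig = (2;(1,1,1))
  P={3,7,8}:  v_{3} + v_{7} + v_{8} = 0  so sig = (3;())
  P={0,4,5}:  v_{0} + v_{4} + v_{5} = v_{7}  so sig = (3;(1))
  P={0,2,3,5,8}:  v_{0} + v_{2} + v_{3} + v_{5} + v_{8} = v_{1}  so sig = (5;(1))

so the primitive-relation signature multiset is
    (2;())
    (2;(1))
    (2;(1))
    (2;(1,1,1))
    (3;())
    (3;(1))
    (5;(1))


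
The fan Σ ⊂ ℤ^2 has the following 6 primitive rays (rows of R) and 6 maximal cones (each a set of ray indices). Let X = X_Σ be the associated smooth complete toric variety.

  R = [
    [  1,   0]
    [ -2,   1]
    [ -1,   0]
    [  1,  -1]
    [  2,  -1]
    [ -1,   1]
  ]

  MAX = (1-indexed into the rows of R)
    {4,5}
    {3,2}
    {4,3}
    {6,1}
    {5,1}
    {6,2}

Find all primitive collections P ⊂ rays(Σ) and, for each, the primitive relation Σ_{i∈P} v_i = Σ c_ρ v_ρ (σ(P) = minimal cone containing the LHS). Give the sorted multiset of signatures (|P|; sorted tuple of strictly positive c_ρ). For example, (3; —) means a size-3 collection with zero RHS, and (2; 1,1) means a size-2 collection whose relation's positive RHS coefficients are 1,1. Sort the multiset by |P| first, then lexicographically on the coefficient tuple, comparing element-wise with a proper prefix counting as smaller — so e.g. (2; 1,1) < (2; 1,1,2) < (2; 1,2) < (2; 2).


Σ has 9 primitive collections:

  {1,3}:  v_{1} + v_{3} = 0 — sig = (2; —)
  {2,5}:  v_{2} + v_{5} = 0 — sig = (2; —)
  {4,6}:  v_{4} + v_{6} = 0 — sig = (2; —)
  {1,2}:  v_{1} + v_{2} = v_{6} — sig = (2; 1)
  {1,4}:  v_{1} + v_{4} = v_{5} — sig = (2; 1)
  {2,4}:  v_{2} + v_{4} = v_{3} — sig = (2; 1)
  {3,5}:  v_{3} + v_{5} = v_{4} — sig = (2; 1)
  {3,6}:  v_{3} + v_{6} = v_{2} — sig = (2; 1)
  {5,6}:  v_{5} + v_{6} = v_{1} — sig = (2; 1)

Sorted signature multiset PRS(X):
{ (2; —) ×3,  (2; 1) ×6 }


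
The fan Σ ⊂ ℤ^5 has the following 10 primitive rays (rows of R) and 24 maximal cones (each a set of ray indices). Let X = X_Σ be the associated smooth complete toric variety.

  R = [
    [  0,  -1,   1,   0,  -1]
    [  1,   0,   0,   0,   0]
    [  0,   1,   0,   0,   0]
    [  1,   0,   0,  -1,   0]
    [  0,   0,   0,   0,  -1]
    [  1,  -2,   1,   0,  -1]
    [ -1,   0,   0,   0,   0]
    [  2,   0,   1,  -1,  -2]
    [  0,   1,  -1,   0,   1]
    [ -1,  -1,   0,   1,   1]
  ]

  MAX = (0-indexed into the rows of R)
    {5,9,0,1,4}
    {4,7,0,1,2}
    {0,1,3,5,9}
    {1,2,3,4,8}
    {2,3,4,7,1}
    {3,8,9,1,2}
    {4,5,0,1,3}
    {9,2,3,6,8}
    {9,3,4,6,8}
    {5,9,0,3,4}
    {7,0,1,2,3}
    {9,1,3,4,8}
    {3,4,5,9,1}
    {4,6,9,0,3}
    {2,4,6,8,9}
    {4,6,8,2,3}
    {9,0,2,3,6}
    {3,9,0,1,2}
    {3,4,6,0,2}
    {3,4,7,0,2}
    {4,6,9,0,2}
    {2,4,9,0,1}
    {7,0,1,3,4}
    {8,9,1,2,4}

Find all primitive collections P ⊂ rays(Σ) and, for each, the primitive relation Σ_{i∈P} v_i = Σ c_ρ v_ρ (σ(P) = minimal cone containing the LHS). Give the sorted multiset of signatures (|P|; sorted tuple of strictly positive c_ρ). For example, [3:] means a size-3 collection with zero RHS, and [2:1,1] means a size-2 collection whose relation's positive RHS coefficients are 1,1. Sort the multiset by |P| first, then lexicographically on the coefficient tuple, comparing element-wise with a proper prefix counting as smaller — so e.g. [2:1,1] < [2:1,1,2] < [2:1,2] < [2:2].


Δ(Σ) — 10 vertices, 12 min non-faces:

  • {0,8}:  v_{0} + v_{8} = 0 ; sig = [2:]
  • {1,6}:  v_{1} + v_{6} = 0 ; sig = [2:]
  • {2,5}:  v_{2} + v_{5} = v_{0} + v_{1} ; sig = [2:1,1]
  • {7,9}:  v_{7} + v_{9} = v_{0} + v_{1} ; sig = [2:1,1]
  • {5,6}:  v_{5} + v_{6} = v_{0} + v_{3} + v_{4} + v_{9} ; sig = [2:1,1,1,1]
  • {5,8}:  v_{5} + v_{8} = v_{1} + v_{3} + v_{4} + v_{9} ; sig = [2:1,1,1,1]
  • {6,7}:  v_{6} + v_{7} = v_{0} + v_{2} + v_{3} + v_{4} ; sig = [2:1,1,1,1]
  • {7,8}:  v_{7} + v_{8} = v_{1} + v_{2} + v_{3} + v_{4} ; sig = [2:1,1,1,1]
  • {5,7}:  v_{5} + v_{7} = 2·v_{0} + 2·v_{1} + v_{3} + v_{4} ; sig = [2:1,1,2,2]
  • {2,3,4,9}:  v_{2} + v_{3} + v_{4} + v_{9} = 0 ; sig = [4:]
  • {0,1,2,3,4}:  v_{0} + v_{1} + v_{2} + v_{3} + v_{4} = v_{7} ; sig = [5:1]
  • {0,1,3,4,9}:  v_{0} + v_{1} + v_{3} + v_{4} + v_{9} = v_{5} ; sig = [5:1]

Hence PRS(X_Σ) =
    |P|=2: 9 collections, coeffs (), (), (1,1), (1,1), (1,1,1,1), (1,1,1,1), (1,1,1,1), (1,1,1,1), (1,1,2,2)
    |P|=4: 1 collection, coeffs ()
    |P|=5: 2 collections, coeffs (1), (1)


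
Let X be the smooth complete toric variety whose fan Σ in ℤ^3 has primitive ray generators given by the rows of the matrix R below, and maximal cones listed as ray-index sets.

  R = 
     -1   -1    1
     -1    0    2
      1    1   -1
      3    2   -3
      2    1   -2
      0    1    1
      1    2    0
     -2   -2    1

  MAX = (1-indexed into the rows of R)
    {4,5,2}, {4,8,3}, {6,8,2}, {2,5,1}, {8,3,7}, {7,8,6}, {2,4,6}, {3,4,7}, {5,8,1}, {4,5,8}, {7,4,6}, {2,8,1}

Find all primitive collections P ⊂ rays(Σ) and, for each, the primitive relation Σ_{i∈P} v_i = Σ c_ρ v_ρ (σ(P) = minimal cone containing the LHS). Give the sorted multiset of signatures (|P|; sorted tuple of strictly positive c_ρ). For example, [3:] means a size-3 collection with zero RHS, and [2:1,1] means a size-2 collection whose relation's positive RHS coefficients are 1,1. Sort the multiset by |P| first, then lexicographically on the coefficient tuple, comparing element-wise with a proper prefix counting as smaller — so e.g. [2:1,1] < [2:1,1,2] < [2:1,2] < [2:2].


Σ has 14 primitive collections:

  {1,3}:  v_{1} + v_{3} = 0 ; sig = [2:]
  {1,4}:  v_{1} + v_{4} = v_{5} ; sig = [2:1]
  {1,6}:  v_{1} + v_{6} = v_{2} ; sig = [2:1]
  {1,7}:  v_{1} + v_{7} = v_{6} ; sig = [2:1]
  {2,3}:  v_{2} + v_{3} = v_{6} ; sig = [2:1]
  {3,5}:  v_{3} + v_{5} = v_{4} ; sig = [2:1]
  {3,6}:  v_{3} + v_{6} = v_{7} ; sig = [2:1]
  {5,6}:  v_{5} + v_{6} = v_{2} + v_{4} ; sig = [2:1,1]
  {5,7}:  v_{5} + v_{7} = v_{4} + v_{6} ; sig = [2:1,1]
  {2,7}:  v_{2} + v_{7} = 2·v_{6} ; sig = [2:2]
  {2,4,8}:  v_{2} + v_{4} + v_{8} = 0 ; sig = [3:]
  {2,5,8}:  v_{2} + v_{5} + v_{8} = v_{1} ; sig = [3:1]
  {4,6,8}:  v_{4} + v_{6} + v_{8} = v_{3} ; sig = [3:1]
  {4,7,8}:  v_{4} + v_{7} + v_{8} = 2·v_{3} ; sig = [3:2]

Signatures (|P|; sorted positive RHS coefficients), sorted:
    |P|=2: 10 collections, coeffs (), (1), (1), (1), (1), (1), (1), (1,1), (1,1), (2)
    |P|=3: 4 collections, coeffs (), (1), (1), (2)


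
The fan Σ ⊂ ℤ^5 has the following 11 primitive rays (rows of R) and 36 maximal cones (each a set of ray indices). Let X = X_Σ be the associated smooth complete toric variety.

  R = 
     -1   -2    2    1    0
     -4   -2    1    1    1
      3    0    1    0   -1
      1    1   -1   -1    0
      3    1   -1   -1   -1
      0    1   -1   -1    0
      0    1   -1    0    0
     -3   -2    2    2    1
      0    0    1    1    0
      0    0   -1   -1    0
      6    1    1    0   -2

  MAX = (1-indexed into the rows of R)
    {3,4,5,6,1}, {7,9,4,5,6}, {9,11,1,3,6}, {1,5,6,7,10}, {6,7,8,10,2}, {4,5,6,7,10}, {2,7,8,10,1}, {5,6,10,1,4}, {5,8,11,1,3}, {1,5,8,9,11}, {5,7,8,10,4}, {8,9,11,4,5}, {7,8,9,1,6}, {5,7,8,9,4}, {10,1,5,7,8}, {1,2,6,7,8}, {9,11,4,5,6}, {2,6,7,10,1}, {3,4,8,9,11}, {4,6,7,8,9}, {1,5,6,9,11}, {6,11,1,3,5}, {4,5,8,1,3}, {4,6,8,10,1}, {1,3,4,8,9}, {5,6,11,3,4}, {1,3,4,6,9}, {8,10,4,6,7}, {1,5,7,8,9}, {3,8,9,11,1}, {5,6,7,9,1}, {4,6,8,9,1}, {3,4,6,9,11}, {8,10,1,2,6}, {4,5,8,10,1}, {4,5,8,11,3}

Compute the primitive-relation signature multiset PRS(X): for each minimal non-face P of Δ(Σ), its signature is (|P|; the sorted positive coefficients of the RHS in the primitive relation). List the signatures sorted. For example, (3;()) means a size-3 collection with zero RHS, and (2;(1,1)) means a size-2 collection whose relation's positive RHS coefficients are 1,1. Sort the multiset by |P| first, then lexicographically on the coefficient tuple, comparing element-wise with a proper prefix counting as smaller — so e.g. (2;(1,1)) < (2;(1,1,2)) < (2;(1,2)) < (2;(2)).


Minimal non-faces — 18 found among 11 rays, 36 max cones:

  P = {9,10}:  v_{9} + v_{10} = 0  so sig = (2;())
  P = {2,3}:  v_{2} + v_{3} = v_{1}  so sig = (2;(1))
  P = {3,7}:  v_{3} + v_{7} = v_{5} + v_{9}  so sig = (2;(1,1))
  P = {10,11}:  v_{10} + v_{11} = v_{3} + v_{5}  so sig = (2;(1,1))
  P = {2,4}:  v_{2} + v_{4} = v_{6} + v_{8} + v_{10}  so sig = (2;(1,1,1))
  P = {2,5}:  v_{2} + v_{5} = v_{1} + v_{7} + v_{10}  so sig = (2;(1,1,1))
  P = {2,11}:  v_{2} + v_{11} = v_{1} + v_{5} + v_{9}  so sig = (2;(1,1,1))
  P = {3,10}:  v_{3} + v_{10} = v_{1} + v_{4} + v_{5}  so sig = (2;(1,1,1))
  P = {2,9}:  v_{2} + v_{9} = v_{1} + v_{6} + v_{7} + v_{8}  so sig = (2;(1,1,1,1))
  P = {7,11}:  v_{7} + v_{11} = 2·v_{5} + 2·v_{9}  so sig = (2;(2,2))
  P = {1,4,7}:  v_{1} + v_{4} + v_{7} = 0  so sig = (3;())
  P = {5,6,8}:  v_{5} + v_{6} + v_{8} = 0  so sig = (3;())
  P = {3,5,9}:  v_{3} + v_{5} + v_{9} = v_{11}  so sig = (3;(1))
  P = {6,8,11}:  v_{6} + v_{8} + v_{11} = v_{3} + v_{9}  so sig = (3;(1,1))
  P = {3,6,8}:  v_{3} + v_{6} + v_{8} = v_{1} + v_{4} + v_{9}  so sig = (3;(1,1,1))
  P = {1,4,11}:  v_{1} + v_{4} + v_{11} = 2·v_{3}  so sig = (3;(2))
  P = {1,4,5,9}:  v_{1} + v_{4} + v_{5} + v_{9} = v_{3}  so sig = (4;(1))
  P = {1,6,7,8,10}:  v_{1} + v_{6} + v_{7} + v_{8} + v_{10} = v_{2}  so sig = (5;(1))

Hence PRS(X_Σ) =
[(2;()), (2;(1)), (2;(1,1)), (2;(1,1)), (2;(1,1,1)), (2;(1,1,1)), (2;(1,1,1)), (2;(1,1,1)), (2;(1,1,1,1)), (2;(2,2)), (3;()), (3;()), (3;(1)), (3;(1,1)), (3;(1,1,1)), (3;(2)), (4;(1)), (5;(1))]


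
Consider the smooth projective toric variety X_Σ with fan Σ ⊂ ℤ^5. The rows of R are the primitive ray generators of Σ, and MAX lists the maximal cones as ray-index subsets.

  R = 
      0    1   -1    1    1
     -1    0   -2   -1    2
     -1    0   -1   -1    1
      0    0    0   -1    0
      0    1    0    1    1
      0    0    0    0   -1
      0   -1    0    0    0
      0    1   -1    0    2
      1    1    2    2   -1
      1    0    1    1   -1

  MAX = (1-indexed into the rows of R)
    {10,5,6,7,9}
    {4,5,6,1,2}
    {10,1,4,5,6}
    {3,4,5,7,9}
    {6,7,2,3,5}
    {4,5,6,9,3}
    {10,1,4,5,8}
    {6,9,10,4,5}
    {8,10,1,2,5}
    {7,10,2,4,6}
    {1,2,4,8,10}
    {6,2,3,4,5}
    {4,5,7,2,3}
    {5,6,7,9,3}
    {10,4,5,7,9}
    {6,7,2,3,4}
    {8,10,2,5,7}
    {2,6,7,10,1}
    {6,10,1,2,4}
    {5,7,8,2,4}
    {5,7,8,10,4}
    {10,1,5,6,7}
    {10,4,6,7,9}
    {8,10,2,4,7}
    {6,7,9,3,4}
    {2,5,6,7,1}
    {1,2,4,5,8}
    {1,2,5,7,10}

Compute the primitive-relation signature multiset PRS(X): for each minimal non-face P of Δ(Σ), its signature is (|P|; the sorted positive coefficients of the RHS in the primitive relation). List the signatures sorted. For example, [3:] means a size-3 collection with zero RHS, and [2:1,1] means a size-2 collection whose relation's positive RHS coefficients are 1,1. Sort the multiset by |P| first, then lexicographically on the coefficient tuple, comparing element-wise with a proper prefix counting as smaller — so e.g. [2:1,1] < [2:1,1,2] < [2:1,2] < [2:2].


12 minimal non-faces of Δ(Σ) (on 10 rays):

  P={3,10}:  v_{3} + v_{10} = 0  so sig = [2:]
  P={2,9}:  v_{2} + v_{9} = v_{5}  so sig = [2:1]
  P={6,8}:  v_{6} + v_{8} = v_{1} + v_{4}  so sig = [2:1,1]
  P={1,3}:  v_{1} + v_{3} = v_{2} + v_{5} + v_{6}  so sig = [2:1,1,1]
  P={3,8}:  v_{3} + v_{8} = v_{2} + v_{4} + v_{5}  so sig = [2:1,1,1]
  P={1,9}:  v_{1} + v_{9} = 2·v_{5} + v_{6} + v_{10}  so sig = [2:1,1,2]
  P={8,9}:  v_{8} + v_{9} = v_{4} + 2·v_{5} + v_{10}  so sig = [2:1,1,2]
  P={1,4,7}:  v_{1} + v_{4} + v_{7} = v_{2} + v_{10}  so sig = [3:1,1]
  P={1,7,8}:  v_{1} + v_{7} + v_{8} = 2·v_{2} + v_{5} + 2·v_{10}  so sig = [3:1,2,2]
  P={4,5,6,7}:  v_{4} + v_{5} + v_{6} + v_{7} = 0  so sig = [4:]
  P={2,4,5,10}:  v_{2} + v_{4} + v_{5} + v_{10} = v_{8}  so sig = [4:1]
  P={2,5,6,10}:  v_{2} + v_{5} + v_{6} + v_{10} = v_{1}  so sig = [4:1]

Sorted signature multiset PRS(X):
    [2:]
    [2:1]
    [2:1,1]
    [2:1,1,1]
    [2:1,1,1]
    [2:1,1,2]
    [2:1,1,2]
    [3:1,1]
    [3:1,2,2]
    [4:]
    [4:1]
    [4:1]


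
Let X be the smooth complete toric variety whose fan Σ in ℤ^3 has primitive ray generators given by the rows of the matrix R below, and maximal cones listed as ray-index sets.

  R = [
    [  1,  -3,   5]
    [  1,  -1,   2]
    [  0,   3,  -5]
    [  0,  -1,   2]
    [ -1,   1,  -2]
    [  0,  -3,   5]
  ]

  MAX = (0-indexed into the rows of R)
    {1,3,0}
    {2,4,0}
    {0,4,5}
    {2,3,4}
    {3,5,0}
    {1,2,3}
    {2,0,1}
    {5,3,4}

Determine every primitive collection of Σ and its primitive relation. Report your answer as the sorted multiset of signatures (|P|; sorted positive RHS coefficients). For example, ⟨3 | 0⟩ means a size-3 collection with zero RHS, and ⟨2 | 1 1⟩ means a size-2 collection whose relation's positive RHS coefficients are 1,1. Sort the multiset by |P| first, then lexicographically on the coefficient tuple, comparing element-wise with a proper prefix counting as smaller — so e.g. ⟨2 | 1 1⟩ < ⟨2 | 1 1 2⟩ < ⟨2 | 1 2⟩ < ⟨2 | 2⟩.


|primitive collections| = 5. Relations:

  • {1,4}:  v_{1} + v_{4} = 0  ⇒ sig = ⟨2 | 0⟩
  • {2,5}:  v_{2} + v_{5} = 0  ⇒ sig = ⟨2 | 0⟩
  • {1,5}:  v_{1} + v_{5} = v_{0} + v_{3}  ⇒ sig = ⟨2 | 1 1⟩
  • {0,2,3}:  v_{0} + v_{2} + v_{3} = v_{1}  ⇒ sig = ⟨3 | 1⟩
  • {0,3,4}:  v_{0} + v_{3} + v_{4} = v_{5}  ⇒ sig = ⟨3 | 1⟩

Sorted signature multiset PRS(X):
    ⟨2 | 0⟩
    ⟨2 | 0⟩
    ⟨2 | 1 1⟩
    ⟨3 | 1⟩
    ⟨3 | 1⟩


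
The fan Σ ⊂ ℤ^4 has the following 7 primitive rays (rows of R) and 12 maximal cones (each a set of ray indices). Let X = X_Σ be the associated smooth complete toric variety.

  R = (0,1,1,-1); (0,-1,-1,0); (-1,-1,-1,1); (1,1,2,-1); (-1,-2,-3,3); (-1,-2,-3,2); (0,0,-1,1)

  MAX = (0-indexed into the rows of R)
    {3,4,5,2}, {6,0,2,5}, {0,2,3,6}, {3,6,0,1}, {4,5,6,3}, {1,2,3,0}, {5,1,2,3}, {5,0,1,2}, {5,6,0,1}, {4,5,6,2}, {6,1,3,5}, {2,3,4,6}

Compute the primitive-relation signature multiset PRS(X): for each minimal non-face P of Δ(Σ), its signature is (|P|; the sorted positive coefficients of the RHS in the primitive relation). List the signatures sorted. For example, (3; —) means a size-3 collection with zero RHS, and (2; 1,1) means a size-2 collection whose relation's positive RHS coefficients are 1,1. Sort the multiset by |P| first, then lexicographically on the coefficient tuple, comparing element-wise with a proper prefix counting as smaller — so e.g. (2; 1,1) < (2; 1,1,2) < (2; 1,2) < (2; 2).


Δ(Σ) — 7 vertices, 5 min non-faces:

  • {0,4}:  v_{0} + v_{4} = v_{2} + v_{6}  ⟹  sig = (2; 1,1)
  • {1,4}:  v_{1} + v_{4} = v_{3} + 2·v_{5}  ⟹  sig = (2; 1,2)
  • {0,3,5}:  v_{0} + v_{3} + v_{5} = 0  ⟹  sig = (3; —)
  • {1,2,6}:  v_{1} + v_{2} + v_{6} = v_{5}  ⟹  sig = (3; 1)
  • {2,3,5,6}:  v_{2} + v_{3} + v_{5} + v_{6} = v_{4}  ⟹  sig = (4; 1)

Sorted signature multiset PRS(X):
    |P|=2: 2 collections, coeffs (1,1), (1,2)
    |P|=3: 2 collections, coeffs (), (1)
    |P|=4: 1 collection, coeffs (1)


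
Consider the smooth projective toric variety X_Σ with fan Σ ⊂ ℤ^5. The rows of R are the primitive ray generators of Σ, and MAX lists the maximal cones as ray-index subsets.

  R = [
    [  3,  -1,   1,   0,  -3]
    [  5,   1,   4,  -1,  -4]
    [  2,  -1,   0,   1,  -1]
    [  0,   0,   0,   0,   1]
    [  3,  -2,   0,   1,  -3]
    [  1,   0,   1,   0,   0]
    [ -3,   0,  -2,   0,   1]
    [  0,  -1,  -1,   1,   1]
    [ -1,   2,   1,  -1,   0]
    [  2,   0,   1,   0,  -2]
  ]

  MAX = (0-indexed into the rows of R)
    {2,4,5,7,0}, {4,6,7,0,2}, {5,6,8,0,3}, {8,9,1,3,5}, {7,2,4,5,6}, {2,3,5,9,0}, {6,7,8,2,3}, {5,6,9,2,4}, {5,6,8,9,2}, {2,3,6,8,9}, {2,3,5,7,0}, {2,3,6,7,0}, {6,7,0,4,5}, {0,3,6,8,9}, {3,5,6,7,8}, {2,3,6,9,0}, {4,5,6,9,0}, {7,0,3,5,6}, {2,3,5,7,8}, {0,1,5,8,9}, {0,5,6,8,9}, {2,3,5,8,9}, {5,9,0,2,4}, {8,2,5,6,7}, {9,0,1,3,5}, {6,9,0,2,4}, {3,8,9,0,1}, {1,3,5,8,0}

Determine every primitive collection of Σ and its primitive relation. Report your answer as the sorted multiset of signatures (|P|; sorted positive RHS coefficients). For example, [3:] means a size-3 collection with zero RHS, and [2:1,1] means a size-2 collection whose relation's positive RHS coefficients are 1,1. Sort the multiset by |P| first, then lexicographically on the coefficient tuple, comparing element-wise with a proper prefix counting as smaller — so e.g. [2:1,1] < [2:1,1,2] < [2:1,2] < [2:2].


Σ has 13 primitive collections:

  P = {7,9}:  v_{7} + v_{9} = v_{2}  ⇒ sig = [2:1]
  P = {1,6}:  v_{1} + v_{6} = v_{0} + v_{8}  ⇒ sig = [2:1,1]
  P = {3,4}:  v_{3} + v_{4} = v_{0} + v_{7}  ⇒ sig = [2:1,1]
  P = {1,4}:  v_{1} + v_{4} = v_{0} + v_{5} + 2·v_{9}  ⇒ sig = [2:1,1,2]
  P = {1,7}:  v_{1} + v_{7} = v_{3} + v_{5} + 2·v_{9}  ⇒ sig = [2:1,1,2]
  P = {4,8}:  v_{4} + v_{8} = v_{5} + v_{6} + 2·v_{9}  ⇒ sig = [2:1,1,2]
  P = {1,2}:  v_{1} + v_{2} = v_{3} + v_{5} + 3·v_{9}  ⇒ sig = [2:1,1,3]
  P = {0,7,8}:  v_{0} + v_{7} + v_{8} = v_{9}  ⇒ sig = [3:1]
  P = {0,2,8}:  v_{0} + v_{2} + v_{8} = 2·v_{9}  ⇒ sig = [3:2]
  P = {3,5,6,9}:  v_{3} + v_{5} + v_{6} + v_{9} = 0  ⇒ sig = [4:]
  P = {0,2,5,6}:  v_{0} + v_{2} + v_{5} + v_{6} = v_{4}  ⇒ sig = [4:1]
  P = {2,3,5,6}:  v_{2} + v_{3} + v_{5} + v_{6} = v_{7}  ⇒ sig = [4:1]
  P = {0,3,5,8,9}:  v_{0} + v_{3} + v_{5} + v_{8} + v_{9} = v_{1}  ⇒ sig = [5:1]

Hence PRS(X_Σ) =
{ [2:1],  [2:1,1] ×2,  [2:1,1,2] ×3,  [2:1,1,3],  [3:1],  [3:2],  [4:],  [4:1] ×2,  [5:1] }


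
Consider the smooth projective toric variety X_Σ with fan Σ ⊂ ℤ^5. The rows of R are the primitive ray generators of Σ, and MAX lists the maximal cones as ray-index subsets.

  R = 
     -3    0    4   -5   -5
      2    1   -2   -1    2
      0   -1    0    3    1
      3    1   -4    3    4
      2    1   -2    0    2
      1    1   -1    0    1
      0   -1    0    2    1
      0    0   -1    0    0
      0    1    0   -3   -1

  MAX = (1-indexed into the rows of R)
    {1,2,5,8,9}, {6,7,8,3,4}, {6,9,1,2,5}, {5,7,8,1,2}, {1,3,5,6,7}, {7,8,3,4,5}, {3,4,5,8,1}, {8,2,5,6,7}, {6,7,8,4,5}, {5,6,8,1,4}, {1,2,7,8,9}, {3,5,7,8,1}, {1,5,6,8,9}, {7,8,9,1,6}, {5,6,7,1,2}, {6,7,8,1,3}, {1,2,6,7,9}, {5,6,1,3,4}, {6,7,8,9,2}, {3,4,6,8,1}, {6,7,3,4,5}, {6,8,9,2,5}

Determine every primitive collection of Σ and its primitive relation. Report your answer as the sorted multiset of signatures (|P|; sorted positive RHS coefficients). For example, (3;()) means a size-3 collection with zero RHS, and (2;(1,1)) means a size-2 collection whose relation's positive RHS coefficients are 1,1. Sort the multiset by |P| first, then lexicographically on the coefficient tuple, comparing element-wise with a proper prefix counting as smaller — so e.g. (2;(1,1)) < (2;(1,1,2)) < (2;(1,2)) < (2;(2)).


The 9 primitive collections of Σ (r=9, n=5):

  P={3,9}:  v_{3} + v_{9} = 0 ; sig = (2;())
  P={2,3}:  v_{2} + v_{3} = v_{5} + v_{7} ; sig = (2;(1,1))
  P={4,9}:  v_{4} + v_{9} = v_{5} + v_{6} + v_{8} ; sig = (2;(1,1,1))
  P={2,4}:  v_{2} + v_{4} = 2·v_{5} + v_{6} + v_{7} + v_{8} ; sig = (2;(1,1,1,2))
  P={1,4,7}:  v_{1} + v_{4} + v_{7} = 0 ; sig = (3;())
  P={5,7,9}:  v_{5} + v_{7} + v_{9} = v_{2} ; sig = (3;(1))
  P={3,5,6,8}:  v_{3} + v_{5} + v_{6} + v_{8} = v_{4} ; sig = (4;(1))
  P={1,2,6,8}:  v_{1} + v_{2} + v_{6} + v_{8} = 2·v_{9} ; sig = (4;(2))
  P={1,5,6,7,8}:  v_{1} + v_{5} + v_{6} + v_{7} + v_{8} = v_{9} ; sig = (5;(1))

Signatures (|P|; sorted positive RHS coefficients), sorted:
    (2;())
    (2;(1,1))
    (2;(1,1,1))
    (2;(1,1,1,2))
    (3;())
    (3;(1))
    (4;(1))
    (4;(2))
    (5;(1))


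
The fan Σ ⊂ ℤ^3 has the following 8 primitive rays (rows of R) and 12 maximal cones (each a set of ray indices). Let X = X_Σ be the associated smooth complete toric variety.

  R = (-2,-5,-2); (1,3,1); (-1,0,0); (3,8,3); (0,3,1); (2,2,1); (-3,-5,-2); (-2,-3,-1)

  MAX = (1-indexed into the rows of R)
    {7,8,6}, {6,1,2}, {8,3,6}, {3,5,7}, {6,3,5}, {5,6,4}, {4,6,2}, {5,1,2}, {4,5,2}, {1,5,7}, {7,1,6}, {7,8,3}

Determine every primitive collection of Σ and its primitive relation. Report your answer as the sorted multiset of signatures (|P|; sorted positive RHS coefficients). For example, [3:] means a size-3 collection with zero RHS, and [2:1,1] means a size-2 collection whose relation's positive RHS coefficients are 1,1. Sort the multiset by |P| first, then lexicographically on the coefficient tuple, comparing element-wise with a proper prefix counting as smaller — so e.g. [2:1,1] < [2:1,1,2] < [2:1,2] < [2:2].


Primitive collections (14):

  • {1,3}:  v_{1} + v_{3} = v_{7} — sig = [2:1]
  • {1,4}:  v_{1} + v_{4} = v_{2} — sig = [2:1]
  • {2,3}:  v_{2} + v_{3} = v_{5} — sig = [2:1]
  • {2,8}:  v_{2} + v_{8} = v_{3} — sig = [2:1]
  • {4,7}:  v_{4} + v_{7} = v_{5} — sig = [2:1]
  • {2,7}:  v_{2} + v_{7} = v_{1} + v_{5} — sig = [2:1,1]
  • {4,8}:  v_{4} + v_{8} = v_{3} + v_{5} + v_{6} — sig = [2:1,1,1]
  • {1,8}:  v_{1} + v_{8} = v_{6} + 2·v_{7} — sig = [2:1,2]
  • {3,4}:  v_{3} + v_{4} = 2·v_{5} + v_{6} — sig = [2:1,2]
  • {5,8}:  v_{5} + v_{8} = 2·v_{3} — sig = [2:2]
  • {1,5,6}:  v_{1} + v_{5} + v_{6} = 0 — sig = [3:]
  • {2,5,6}:  v_{2} + v_{5} + v_{6} = v_{4} — sig = [3:1]
  • {3,6,7}:  v_{3} + v_{6} + v_{7} = v_{8} — sig = [3:1]
  • {5,6,7}:  v_{5} + v_{6} + v_{7} = v_{3} — sig = [3:1]

Signatures (|P|; sorted positive RHS coefficients), sorted:
    |P|=2: 10 collections, coeffs (1), (1), (1), (1), (1), (1,1), (1,1,1), (1,2), (1,2), (2)
    |P|=3: 4 collections, coeffs (), (1), (1), (1)


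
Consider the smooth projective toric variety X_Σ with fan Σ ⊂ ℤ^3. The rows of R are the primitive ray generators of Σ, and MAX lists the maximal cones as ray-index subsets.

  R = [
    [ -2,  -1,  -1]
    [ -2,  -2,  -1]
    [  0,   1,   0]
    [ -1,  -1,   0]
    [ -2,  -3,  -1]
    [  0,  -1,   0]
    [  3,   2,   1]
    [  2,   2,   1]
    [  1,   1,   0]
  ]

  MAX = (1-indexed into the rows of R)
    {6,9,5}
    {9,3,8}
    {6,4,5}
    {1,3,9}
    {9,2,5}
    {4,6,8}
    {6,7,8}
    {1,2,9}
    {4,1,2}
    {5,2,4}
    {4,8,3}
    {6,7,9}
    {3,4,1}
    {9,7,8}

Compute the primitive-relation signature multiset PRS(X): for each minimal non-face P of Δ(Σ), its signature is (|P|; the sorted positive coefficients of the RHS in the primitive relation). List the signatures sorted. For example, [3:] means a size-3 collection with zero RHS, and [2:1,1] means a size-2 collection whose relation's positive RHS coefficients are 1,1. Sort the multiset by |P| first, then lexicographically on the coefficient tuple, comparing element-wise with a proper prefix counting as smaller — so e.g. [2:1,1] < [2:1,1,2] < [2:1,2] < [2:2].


Minimal non-faces — 16 found among 9 rays, 14 max cones:

  P = {2,8}:  v_{2} + v_{8} = 0  so sig = [2:]
  P = {3,6}:  v_{3} + v_{6} = 0  so sig = [2:]
  P = {4,9}:  v_{4} + v_{9} = 0  so sig = [2:]
  P = {1,6}:  v_{1} + v_{6} = v_{2}  so sig = [2:1]
  P = {1,7}:  v_{1} + v_{7} = v_{9}  so sig = [2:1]
  P = {1,8}:  v_{1} + v_{8} = v_{3}  so sig = [2:1]
  P = {2,3}:  v_{2} + v_{3} = v_{1}  so sig = [2:1]
  P = {2,6}:  v_{2} + v_{6} = v_{5}  so sig = [2:1]
  P = {3,5}:  v_{3} + v_{5} = v_{2}  so sig = [2:1]
  P = {5,8}:  v_{5} + v_{8} = v_{6}  so sig = [2:1]
  P = {2,7}:  v_{2} + v_{7} = v_{6} + v_{9}  so sig = [2:1,1]
  P = {3,7}:  v_{3} + v_{7} = v_{8} + v_{9}  so sig = [2:1,1]
  P = {4,7}:  v_{4} + v_{7} = v_{6} + v_{8}  so sig = [2:1,1]
  P = {5,7}:  v_{5} + v_{7} = 2·v_{6} + v_{9}  so sig = [2:1,2]
  P = {1,5}:  v_{1} + v_{5} = 2·v_{2}  so sig = [2:2]
  P = {6,8,9}:  v_{6} + v_{8} + v_{9} = v_{7}  so sig = [3:1]

so the primitive-relation signature multiset is
{ [2:] ×3,  [2:1] ×7,  [2:1,1] ×3,  [2:1,2],  [2:2],  [3:1] }
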